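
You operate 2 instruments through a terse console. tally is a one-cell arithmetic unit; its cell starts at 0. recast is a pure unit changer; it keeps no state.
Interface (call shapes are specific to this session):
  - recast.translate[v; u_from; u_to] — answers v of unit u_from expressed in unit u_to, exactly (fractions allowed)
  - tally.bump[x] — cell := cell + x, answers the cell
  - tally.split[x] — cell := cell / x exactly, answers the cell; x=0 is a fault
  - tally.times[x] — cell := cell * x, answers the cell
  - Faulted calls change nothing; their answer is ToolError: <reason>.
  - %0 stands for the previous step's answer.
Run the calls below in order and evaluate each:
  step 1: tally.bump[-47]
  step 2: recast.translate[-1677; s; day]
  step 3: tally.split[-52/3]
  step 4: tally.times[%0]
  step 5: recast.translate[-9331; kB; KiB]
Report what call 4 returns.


-> tally.bump(x→-47)
<- -47
-> recast.translate(v→-1677, u_from→s, u_to→day)
<- -559/28800
-> tally.split(x→-52/3)
<- 141/52
-> tally.times(x→%0)
<- 19881/2704
-> recast.translate(v→-9331, u_from→kB, u_to→KiB)
<- -1166375/128

Answer: 19881/2704


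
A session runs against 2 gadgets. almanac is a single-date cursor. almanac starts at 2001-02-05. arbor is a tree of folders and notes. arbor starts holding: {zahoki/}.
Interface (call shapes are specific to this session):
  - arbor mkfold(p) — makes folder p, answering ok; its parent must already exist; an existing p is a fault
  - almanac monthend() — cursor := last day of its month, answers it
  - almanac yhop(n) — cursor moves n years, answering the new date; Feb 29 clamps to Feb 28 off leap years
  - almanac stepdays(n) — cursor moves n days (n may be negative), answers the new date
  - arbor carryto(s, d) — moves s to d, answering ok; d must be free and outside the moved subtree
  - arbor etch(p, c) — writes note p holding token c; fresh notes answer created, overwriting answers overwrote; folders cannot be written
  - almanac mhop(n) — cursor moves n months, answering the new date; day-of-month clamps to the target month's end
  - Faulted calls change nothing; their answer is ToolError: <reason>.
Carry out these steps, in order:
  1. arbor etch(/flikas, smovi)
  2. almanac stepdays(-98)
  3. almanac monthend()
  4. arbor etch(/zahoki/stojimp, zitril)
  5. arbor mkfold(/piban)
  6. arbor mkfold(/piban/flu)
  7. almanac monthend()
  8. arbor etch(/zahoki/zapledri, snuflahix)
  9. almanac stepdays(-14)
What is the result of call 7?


Answer: 2000-10-31

Derivation:
>> arbor etch(p: /flikas, c: smovi)
<< created
>> almanac stepdays(n: -98)
<< 2000-10-30
>> almanac monthend()
<< 2000-10-31
>> arbor etch(p: /zahoki/stojimp, c: zitril)
<< created
>> arbor mkfold(p: /piban)
<< ok
>> arbor mkfold(p: /piban/flu)
<< ok
>> almanac monthend()
<< 2000-10-31
>> arbor etch(p: /zahoki/zapledri, c: snuflahix)
<< created
>> almanac stepdays(n: -14)
<< 2000-10-17


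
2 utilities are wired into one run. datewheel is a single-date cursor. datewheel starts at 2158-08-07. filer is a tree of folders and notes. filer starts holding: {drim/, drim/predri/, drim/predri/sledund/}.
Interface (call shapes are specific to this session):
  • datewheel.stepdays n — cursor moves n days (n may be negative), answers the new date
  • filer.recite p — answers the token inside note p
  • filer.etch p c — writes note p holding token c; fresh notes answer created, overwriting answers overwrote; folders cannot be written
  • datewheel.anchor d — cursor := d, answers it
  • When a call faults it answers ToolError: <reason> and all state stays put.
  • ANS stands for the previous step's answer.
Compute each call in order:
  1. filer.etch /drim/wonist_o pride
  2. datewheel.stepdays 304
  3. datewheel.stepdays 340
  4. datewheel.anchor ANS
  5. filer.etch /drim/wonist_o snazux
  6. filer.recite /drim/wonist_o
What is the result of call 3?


// filer.etch(p: /drim/wonist_o, c: pride) : created
// datewheel.stepdays(n: 304) : 2159-06-07
// datewheel.stepdays(n: 340) : 2160-05-12
// datewheel.anchor(d: ANS) : 2160-05-12
// filer.etch(p: /drim/wonist_o, c: snazux) : overwrote
// filer.recite(p: /drim/wonist_o) : snazux

Answer: 2160-05-12


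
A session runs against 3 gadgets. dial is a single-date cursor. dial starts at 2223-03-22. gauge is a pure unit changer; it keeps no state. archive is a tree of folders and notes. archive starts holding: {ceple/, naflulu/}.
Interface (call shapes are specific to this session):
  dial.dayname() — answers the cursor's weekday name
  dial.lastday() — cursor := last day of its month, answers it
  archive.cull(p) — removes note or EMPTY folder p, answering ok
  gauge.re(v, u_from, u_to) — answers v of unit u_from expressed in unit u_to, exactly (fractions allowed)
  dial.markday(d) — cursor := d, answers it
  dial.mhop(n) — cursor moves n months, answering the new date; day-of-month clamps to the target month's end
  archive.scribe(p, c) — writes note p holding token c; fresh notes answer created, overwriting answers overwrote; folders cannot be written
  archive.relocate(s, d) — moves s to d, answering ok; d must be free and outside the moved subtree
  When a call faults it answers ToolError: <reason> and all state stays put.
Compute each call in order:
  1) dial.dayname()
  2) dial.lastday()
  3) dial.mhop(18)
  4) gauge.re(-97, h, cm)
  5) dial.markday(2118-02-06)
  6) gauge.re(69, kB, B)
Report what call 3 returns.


I try dayname, giving Saturday.
I run lastday, which returns 2223-03-31.
I try mhop with n='18', — result: 2224-09-30.
Then re with v='-97', u_from='h', u_to='cm', → ToolError: incompatible units.
Now I run markday with d='2118-02-06', and see 2118-02-06.
Now I run re with v='69', u_from='kB', u_to='B', and observe 69000.

Answer: 2224-09-30


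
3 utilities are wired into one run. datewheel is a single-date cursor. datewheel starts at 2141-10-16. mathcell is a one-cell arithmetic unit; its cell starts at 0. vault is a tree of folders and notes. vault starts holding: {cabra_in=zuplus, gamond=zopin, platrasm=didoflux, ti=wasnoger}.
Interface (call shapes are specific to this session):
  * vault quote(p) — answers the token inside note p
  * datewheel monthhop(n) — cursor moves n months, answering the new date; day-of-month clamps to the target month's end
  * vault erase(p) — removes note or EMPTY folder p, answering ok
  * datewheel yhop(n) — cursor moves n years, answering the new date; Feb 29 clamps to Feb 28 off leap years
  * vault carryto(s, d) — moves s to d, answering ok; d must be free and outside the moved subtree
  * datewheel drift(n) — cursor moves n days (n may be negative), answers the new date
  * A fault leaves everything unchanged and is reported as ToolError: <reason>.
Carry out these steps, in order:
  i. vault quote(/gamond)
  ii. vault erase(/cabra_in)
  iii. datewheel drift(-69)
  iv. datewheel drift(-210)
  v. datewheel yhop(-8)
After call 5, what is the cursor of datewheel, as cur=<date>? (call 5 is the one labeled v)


;; vault quote(p: /gamond) : zopin
;; vault erase(p: /cabra_in) : ok
;; datewheel drift(n: -69) : 2141-08-08
;; datewheel drift(n: -210) : 2141-01-10
;; datewheel yhop(n: -8) : 2133-01-10

Answer: cur=2133-01-10


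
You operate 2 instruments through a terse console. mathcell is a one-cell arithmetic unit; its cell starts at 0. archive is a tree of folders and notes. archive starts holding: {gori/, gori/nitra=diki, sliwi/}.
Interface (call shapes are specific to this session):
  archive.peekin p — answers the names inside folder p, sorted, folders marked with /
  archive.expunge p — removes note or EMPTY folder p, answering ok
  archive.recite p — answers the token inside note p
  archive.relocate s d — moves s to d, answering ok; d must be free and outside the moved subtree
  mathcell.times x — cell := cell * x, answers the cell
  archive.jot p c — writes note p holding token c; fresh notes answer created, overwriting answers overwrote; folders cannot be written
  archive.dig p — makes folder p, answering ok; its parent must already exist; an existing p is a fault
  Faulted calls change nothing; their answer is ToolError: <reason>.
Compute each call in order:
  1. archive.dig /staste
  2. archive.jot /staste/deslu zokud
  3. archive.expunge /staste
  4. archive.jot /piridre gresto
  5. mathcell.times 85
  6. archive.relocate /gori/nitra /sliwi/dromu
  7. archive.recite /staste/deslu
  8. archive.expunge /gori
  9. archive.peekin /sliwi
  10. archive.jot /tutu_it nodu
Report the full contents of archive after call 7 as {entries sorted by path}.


-> dig(p=/staste)
<- ok
-> jot(p=/staste/deslu, c=zokud)
<- created
-> expunge(p=/staste)
<- ToolError: not empty
-> jot(p=/piridre, c=gresto)
<- created
-> times(x=85)
<- 0
-> relocate(s=/gori/nitra, d=/sliwi/dromu)
<- ok
-> recite(p=/staste/deslu)
<- zokud
-> expunge(p=/gori)
<- ok
-> peekin(p=/sliwi)
<- [dromu]
-> jot(p=/tutu_it, c=nodu)
<- created

Answer: {gori/, piridre=gresto, sliwi/, sliwi/dromu=diki, staste/, staste/deslu=zokud}


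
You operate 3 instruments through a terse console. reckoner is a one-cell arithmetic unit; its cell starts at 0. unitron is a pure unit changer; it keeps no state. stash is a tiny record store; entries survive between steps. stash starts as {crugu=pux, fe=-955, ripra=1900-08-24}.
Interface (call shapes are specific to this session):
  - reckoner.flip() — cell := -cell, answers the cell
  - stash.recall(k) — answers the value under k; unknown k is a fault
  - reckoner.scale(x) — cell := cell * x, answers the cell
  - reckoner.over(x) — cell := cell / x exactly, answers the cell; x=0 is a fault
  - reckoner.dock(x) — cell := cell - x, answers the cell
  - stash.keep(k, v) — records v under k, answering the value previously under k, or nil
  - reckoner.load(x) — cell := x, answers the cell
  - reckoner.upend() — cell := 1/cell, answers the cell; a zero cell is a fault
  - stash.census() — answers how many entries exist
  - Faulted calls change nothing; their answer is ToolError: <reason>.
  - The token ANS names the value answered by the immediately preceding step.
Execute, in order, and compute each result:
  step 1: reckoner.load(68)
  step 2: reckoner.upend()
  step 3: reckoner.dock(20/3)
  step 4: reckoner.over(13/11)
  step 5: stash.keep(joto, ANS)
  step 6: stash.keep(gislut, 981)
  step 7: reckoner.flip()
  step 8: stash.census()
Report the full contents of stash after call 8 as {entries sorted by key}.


==> reckoner.load(68)
<== 68
==> reckoner.upend()
<== 1/68
==> reckoner.dock(20/3)
<== -1357/204
==> reckoner.over(13/11)
<== -14927/2652
==> stash.keep(joto, ANS)
<== nil
==> stash.keep(gislut, 981)
<== nil
==> reckoner.flip()
<== 14927/2652
==> stash.census()
<== 5

Answer: {crugu=pux, fe=-955, gislut=981, joto=-14927/2652, ripra=1900-08-24}


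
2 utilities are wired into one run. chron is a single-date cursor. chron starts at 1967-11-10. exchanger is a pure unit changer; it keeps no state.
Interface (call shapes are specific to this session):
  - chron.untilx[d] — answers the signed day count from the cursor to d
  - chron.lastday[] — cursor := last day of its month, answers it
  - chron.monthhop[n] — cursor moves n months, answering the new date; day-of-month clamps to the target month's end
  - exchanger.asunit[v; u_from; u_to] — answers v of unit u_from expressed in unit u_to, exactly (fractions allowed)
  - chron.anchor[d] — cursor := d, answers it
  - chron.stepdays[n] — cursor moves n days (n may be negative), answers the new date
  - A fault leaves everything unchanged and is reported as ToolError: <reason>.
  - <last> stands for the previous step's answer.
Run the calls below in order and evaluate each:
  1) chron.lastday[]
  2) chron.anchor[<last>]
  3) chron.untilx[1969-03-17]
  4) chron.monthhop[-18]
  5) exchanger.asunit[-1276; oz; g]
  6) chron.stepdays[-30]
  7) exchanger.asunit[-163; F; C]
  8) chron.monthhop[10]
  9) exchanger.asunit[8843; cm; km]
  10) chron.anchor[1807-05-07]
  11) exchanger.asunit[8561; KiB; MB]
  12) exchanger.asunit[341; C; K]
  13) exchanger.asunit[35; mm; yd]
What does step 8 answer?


Answer: 1967-02-28

Derivation:
% lastday
  1967-11-30
% anchor d: <last>
  1967-11-30
% untilx d: 1969-03-17
  473
% monthhop n: -18
  1966-05-30
% asunit v: -1276 u_from: oz u_to: g
  -14469596603/400000
% stepdays n: -30
  1966-04-30
% asunit v: -163 u_from: F u_to: C
  -325/3
% monthhop n: 10
  1967-02-28
% asunit v: 8843 u_from: cm u_to: km
  8843/100000
% anchor d: 1807-05-07
  1807-05-07
% asunit v: 8561 u_from: KiB u_to: MB
  136976/15625
% asunit v: 341 u_from: C u_to: K
  12283/20
% asunit v: 35 u_from: mm u_to: yd
  175/4572


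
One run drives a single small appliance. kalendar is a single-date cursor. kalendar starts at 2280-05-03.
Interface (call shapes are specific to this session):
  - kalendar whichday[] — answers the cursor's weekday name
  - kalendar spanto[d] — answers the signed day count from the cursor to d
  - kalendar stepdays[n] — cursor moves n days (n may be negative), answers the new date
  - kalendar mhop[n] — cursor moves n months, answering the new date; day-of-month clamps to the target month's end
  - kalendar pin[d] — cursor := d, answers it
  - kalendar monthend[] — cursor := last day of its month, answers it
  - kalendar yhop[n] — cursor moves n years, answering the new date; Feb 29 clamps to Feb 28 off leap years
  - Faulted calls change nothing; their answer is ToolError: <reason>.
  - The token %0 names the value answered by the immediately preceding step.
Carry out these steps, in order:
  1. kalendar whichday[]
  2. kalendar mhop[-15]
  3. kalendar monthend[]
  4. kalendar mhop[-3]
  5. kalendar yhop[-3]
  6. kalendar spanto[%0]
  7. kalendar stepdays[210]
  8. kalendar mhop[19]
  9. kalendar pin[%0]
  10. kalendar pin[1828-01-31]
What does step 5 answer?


Answer: 2275-11-28

Derivation:
-- kalendar whichday() ~> Monday
-- kalendar mhop(-15) ~> 2279-02-03
-- kalendar monthend() ~> 2279-02-28
-- kalendar mhop(-3) ~> 2278-11-28
-- kalendar yhop(-3) ~> 2275-11-28
-- kalendar spanto(%0) ~> 0
-- kalendar stepdays(210) ~> 2276-06-25
-- kalendar mhop(19) ~> 2278-01-25
-- kalendar pin(%0) ~> 2278-01-25
-- kalendar pin(1828-01-31) ~> 1828-01-31


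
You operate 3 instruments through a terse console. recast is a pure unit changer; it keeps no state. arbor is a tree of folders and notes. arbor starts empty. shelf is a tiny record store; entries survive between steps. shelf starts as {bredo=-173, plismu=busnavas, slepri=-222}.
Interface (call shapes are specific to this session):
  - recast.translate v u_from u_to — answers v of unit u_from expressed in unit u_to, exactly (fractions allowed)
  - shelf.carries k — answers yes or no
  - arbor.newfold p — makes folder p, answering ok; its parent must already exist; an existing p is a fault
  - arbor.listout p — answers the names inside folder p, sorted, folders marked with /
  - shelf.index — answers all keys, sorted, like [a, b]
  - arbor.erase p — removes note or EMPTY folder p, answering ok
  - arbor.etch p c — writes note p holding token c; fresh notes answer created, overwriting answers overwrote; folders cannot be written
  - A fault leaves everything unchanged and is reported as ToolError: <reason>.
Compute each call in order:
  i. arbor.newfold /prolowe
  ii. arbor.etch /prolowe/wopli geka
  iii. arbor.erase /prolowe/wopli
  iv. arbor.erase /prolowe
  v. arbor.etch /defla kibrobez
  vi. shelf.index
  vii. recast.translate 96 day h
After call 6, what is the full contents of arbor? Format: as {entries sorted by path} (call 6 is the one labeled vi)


% newfold p: /prolowe
[out] ok
% etch p: /prolowe/wopli c: geka
[out] created
% erase p: /prolowe/wopli
[out] ok
% erase p: /prolowe
[out] ok
% etch p: /defla c: kibrobez
[out] created
% index
[out] [bredo, plismu, slepri]
% translate v: 96 u_from: day u_to: h
[out] 2304

Answer: {defla=kibrobez}


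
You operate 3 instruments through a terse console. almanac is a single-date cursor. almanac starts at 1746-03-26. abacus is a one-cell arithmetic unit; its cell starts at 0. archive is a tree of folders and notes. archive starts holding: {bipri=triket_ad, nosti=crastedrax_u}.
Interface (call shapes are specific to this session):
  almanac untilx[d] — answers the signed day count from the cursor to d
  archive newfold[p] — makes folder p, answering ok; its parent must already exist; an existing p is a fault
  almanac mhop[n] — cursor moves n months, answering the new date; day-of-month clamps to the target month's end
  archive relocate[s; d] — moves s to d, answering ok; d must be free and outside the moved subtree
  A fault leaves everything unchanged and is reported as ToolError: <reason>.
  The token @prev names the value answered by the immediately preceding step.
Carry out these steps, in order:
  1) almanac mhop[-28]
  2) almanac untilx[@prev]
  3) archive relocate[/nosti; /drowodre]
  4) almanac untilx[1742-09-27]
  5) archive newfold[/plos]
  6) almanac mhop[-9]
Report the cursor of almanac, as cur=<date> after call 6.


Answer: cur=1743-02-26

Derivation:
Invoking almanac mhop(n=-28), and see 1743-11-26.
Calling almanac untilx(d=@prev), → 0.
Now I run archive relocate(s=/nosti, d=/drowodre), — result: ok.
Next I call almanac untilx(d=1742-09-27): -425.
I use archive newfold(p=/plos), → ok.
Calling almanac mhop(n=-9): 1743-02-26.


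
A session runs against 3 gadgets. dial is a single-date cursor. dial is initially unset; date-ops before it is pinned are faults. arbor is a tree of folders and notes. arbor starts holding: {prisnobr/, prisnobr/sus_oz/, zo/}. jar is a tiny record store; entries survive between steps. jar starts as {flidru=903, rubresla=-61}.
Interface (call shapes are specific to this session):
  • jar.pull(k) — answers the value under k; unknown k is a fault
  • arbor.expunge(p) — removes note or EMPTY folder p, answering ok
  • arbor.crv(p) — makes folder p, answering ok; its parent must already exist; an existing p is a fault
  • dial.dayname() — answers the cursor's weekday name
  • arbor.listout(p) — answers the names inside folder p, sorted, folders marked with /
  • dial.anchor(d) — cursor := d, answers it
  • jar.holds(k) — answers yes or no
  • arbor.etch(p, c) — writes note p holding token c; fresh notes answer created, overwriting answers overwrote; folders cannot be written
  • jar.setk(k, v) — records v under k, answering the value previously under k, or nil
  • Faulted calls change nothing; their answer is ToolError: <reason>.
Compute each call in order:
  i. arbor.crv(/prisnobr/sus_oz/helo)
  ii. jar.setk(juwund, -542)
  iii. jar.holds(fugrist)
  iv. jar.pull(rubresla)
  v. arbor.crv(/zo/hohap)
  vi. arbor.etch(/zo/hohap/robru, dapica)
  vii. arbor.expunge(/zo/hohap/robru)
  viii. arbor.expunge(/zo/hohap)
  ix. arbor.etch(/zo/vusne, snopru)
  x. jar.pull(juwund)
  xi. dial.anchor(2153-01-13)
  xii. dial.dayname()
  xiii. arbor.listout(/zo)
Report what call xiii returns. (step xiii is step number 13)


Answer: [vusne]

Derivation:
>> arbor.crv(p=/prisnobr/sus_oz/helo)
<< ok
>> jar.setk(k=juwund, v=-542)
<< nil
>> jar.holds(k=fugrist)
<< no
>> jar.pull(k=rubresla)
<< -61
>> arbor.crv(p=/zo/hohap)
<< ok
>> arbor.etch(p=/zo/hohap/robru, c=dapica)
<< created
>> arbor.expunge(p=/zo/hohap/robru)
<< ok
>> arbor.expunge(p=/zo/hohap)
<< ok
>> arbor.etch(p=/zo/vusne, c=snopru)
<< created
>> jar.pull(k=juwund)
<< -542
>> dial.anchor(d=2153-01-13)
<< 2153-01-13
>> dial.dayname()
<< Saturday
>> arbor.listout(p=/zo)
<< [vusne]


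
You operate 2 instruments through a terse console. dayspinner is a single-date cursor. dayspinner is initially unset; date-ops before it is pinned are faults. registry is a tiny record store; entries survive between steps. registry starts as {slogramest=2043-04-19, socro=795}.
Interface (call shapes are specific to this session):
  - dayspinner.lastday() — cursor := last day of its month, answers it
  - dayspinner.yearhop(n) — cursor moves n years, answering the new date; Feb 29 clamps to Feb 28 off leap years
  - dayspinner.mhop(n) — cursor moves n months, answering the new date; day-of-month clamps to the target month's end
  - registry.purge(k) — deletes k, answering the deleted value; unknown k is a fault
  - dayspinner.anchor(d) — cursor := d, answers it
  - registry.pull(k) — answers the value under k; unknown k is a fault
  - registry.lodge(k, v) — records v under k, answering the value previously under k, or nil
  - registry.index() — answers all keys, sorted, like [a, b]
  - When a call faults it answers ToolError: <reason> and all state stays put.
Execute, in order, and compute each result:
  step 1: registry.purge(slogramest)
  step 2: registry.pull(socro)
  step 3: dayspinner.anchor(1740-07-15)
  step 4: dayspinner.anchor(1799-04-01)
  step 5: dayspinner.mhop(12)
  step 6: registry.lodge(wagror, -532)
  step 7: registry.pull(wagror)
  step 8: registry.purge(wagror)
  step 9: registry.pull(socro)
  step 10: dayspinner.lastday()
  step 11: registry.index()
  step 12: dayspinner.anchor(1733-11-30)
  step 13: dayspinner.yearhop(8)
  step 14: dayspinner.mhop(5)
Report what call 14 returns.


Do: registry.purge[k=slogramest]
See: 2043-04-19
Do: registry.pull[k=socro]
See: 795
Do: dayspinner.anchor[d=1740-07-15]
See: 1740-07-15
Do: dayspinner.anchor[d=1799-04-01]
See: 1799-04-01
Do: dayspinner.mhop[n=12]
See: 1800-04-01
Do: registry.lodge[k=wagror; v=-532]
See: nil
Do: registry.pull[k=wagror]
See: -532
Do: registry.purge[k=wagror]
See: -532
Do: registry.pull[k=socro]
See: 795
Do: dayspinner.lastday[]
See: 1800-04-30
Do: registry.index[]
See: [socro]
Do: dayspinner.anchor[d=1733-11-30]
See: 1733-11-30
Do: dayspinner.yearhop[n=8]
See: 1741-11-30
Do: dayspinner.mhop[n=5]
See: 1742-04-30

Answer: 1742-04-30


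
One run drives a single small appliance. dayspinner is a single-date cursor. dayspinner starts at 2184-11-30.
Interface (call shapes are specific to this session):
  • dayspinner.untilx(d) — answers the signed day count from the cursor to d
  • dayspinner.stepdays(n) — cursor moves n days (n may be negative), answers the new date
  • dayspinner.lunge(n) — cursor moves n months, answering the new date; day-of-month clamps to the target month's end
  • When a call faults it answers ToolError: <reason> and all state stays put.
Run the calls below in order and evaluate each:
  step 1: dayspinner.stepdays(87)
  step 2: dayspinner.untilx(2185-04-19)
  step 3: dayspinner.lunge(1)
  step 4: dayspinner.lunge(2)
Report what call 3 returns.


Answer: 2185-03-25

Derivation:
Next I call dayspinner.stepdays on n: 87, yielding 2185-02-25.
I run dayspinner.untilx on d: 2185-04-19: 53.
Invoking dayspinner.lunge on n: 1, → 2185-03-25.
I invoke dayspinner.lunge on n: 2, — result: 2185-05-25.


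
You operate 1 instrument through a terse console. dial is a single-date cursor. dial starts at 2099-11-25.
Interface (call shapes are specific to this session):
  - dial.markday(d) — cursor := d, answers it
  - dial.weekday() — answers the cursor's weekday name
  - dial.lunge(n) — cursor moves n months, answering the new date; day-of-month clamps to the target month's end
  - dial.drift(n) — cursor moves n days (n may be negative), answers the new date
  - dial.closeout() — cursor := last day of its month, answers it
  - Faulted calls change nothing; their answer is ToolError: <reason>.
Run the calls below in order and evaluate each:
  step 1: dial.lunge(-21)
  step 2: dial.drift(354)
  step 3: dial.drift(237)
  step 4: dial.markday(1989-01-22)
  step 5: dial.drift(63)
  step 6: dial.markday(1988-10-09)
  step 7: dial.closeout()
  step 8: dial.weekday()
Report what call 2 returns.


Answer: 2099-02-14

Derivation:
I call lunge(-21), and get 2098-02-25.
I run drift(354), and get 2099-02-14.
Invoking drift(237), and observe 2099-10-09.
I try markday(1989-01-22), — result: 1989-01-22.
Invoking drift(63), which returns 1989-03-26.
I invoke markday(1988-10-09), — result: 1988-10-09.
I try closeout(), — result: 1988-10-31.
Calling weekday, giving Monday.


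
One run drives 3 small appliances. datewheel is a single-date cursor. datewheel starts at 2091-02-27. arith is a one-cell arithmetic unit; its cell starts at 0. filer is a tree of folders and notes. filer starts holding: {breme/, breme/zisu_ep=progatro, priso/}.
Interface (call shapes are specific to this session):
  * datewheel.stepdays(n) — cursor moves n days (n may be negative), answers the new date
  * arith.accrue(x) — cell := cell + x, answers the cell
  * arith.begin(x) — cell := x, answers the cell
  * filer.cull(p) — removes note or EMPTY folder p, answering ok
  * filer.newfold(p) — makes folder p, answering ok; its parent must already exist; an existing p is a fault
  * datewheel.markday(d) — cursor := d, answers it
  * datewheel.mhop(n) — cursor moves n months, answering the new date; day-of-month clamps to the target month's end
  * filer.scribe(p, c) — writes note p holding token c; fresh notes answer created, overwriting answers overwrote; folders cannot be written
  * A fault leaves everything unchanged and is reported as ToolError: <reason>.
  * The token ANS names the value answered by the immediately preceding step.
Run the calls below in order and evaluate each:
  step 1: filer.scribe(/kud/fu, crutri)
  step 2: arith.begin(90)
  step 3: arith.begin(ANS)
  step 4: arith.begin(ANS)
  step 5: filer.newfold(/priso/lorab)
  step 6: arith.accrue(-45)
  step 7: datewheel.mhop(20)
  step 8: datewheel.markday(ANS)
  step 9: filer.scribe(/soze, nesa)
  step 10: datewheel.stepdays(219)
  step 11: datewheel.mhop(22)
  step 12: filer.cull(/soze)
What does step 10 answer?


Answer: 2093-06-03

Derivation:
$ filer.scribe p=/kud/fu c=crutri
[out] ToolError: no parent
$ arith.begin x=90
[out] 90
$ arith.begin x=ANS
[out] 90
$ arith.begin x=ANS
[out] 90
$ filer.newfold p=/priso/lorab
[out] ok
$ arith.accrue x=-45
[out] 45
$ datewheel.mhop n=20
[out] 2092-10-27
$ datewheel.markday d=ANS
[out] 2092-10-27
$ filer.scribe p=/soze c=nesa
[out] created
$ datewheel.stepdays n=219
[out] 2093-06-03
$ datewheel.mhop n=22
[out] 2095-04-03
$ filer.cull p=/soze
[out] ok


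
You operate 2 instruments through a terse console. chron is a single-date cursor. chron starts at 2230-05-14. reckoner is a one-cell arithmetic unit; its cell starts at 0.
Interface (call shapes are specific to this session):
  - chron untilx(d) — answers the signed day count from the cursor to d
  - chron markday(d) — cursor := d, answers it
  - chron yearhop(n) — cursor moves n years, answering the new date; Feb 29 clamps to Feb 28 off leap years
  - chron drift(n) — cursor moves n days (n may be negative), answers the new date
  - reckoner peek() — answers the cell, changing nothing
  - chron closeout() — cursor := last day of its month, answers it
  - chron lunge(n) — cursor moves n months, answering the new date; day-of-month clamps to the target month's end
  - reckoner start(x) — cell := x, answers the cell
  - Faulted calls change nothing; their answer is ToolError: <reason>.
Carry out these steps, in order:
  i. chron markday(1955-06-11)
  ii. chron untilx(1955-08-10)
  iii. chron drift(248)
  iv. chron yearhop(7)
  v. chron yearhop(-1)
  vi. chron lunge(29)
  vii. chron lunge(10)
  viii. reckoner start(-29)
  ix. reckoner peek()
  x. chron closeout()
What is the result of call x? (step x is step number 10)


·→ chron markday(d='1955-06-11')
·← 1955-06-11
·→ chron untilx(d='1955-08-10')
·← 60
·→ chron drift(n='248')
·← 1956-02-14
·→ chron yearhop(n='7')
·← 1963-02-14
·→ chron yearhop(n='-1')
·← 1962-02-14
·→ chron lunge(n='29')
·← 1964-07-14
·→ chron lunge(n='10')
·← 1965-05-14
·→ reckoner start(x='-29')
·← -29
·→ reckoner peek()
·← -29
·→ chron closeout()
·← 1965-05-31

Answer: 1965-05-31


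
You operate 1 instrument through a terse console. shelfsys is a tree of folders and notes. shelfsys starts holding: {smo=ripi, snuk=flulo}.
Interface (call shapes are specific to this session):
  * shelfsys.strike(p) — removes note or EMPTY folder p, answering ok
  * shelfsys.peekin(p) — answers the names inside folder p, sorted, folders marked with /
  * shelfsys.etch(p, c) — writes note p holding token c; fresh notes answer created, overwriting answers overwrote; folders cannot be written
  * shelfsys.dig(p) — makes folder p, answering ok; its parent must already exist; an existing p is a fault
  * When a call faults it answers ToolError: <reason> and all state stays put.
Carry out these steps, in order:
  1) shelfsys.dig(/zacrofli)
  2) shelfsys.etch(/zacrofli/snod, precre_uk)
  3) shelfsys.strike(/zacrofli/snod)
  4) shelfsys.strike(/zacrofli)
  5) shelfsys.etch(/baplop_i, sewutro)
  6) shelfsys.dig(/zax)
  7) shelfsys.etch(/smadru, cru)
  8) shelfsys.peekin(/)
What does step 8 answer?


-- 1. shelfsys.dig(p=/zacrofli) -> ok
-- 2. shelfsys.etch(p=/zacrofli/snod, c=precre_uk) -> created
-- 3. shelfsys.strike(p=/zacrofli/snod) -> ok
-- 4. shelfsys.strike(p=/zacrofli) -> ok
-- 5. shelfsys.etch(p=/baplop_i, c=sewutro) -> created
-- 6. shelfsys.dig(p=/zax) -> ok
-- 7. shelfsys.etch(p=/smadru, c=cru) -> created
-- 8. shelfsys.peekin(p=/) -> [baplop_i, smadru, smo, snuk, zax/]

Answer: [baplop_i, smadru, smo, snuk, zax/]


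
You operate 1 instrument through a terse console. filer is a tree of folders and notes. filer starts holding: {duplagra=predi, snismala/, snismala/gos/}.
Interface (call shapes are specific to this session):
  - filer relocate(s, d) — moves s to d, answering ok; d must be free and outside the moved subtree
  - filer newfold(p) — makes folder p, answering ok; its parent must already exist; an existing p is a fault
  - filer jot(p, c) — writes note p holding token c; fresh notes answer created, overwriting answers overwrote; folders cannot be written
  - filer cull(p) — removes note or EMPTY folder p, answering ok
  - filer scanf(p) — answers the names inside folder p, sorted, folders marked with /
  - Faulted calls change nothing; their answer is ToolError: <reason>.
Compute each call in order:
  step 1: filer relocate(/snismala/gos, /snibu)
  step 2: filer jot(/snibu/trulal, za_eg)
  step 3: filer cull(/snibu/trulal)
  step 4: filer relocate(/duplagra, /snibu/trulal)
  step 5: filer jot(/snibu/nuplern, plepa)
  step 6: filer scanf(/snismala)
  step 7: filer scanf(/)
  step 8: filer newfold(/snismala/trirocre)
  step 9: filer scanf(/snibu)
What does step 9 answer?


$ filer relocate s: /snismala/gos d: /snibu
[out] ok
$ filer jot p: /snibu/trulal c: za_eg
[out] created
$ filer cull p: /snibu/trulal
[out] ok
$ filer relocate s: /duplagra d: /snibu/trulal
[out] ok
$ filer jot p: /snibu/nuplern c: plepa
[out] created
$ filer scanf p: /snismala
[out] []
$ filer scanf p: /
[out] [snibu/, snismala/]
$ filer newfold p: /snismala/trirocre
[out] ok
$ filer scanf p: /snibu
[out] [nuplern, trulal]

Answer: [nuplern, trulal]


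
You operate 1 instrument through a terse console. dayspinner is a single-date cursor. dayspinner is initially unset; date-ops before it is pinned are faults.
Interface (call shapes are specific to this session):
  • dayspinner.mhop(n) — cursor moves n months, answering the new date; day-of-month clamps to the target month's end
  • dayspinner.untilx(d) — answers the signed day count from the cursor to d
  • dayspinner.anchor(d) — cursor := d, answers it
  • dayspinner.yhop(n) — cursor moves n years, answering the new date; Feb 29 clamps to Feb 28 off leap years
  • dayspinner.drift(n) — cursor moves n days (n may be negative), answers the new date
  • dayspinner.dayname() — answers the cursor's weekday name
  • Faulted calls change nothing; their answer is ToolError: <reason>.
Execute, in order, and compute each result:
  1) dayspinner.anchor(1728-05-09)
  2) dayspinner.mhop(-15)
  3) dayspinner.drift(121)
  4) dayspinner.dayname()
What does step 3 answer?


I try dayspinner.anchor passing d: 1728-05-09, and observe 1728-05-09.
Calling dayspinner.mhop passing n: -15: 1727-02-09.
Now I run dayspinner.drift passing n: 121: 1727-06-10.
I invoke dayspinner.dayname, → Tuesday.

Answer: 1727-06-10


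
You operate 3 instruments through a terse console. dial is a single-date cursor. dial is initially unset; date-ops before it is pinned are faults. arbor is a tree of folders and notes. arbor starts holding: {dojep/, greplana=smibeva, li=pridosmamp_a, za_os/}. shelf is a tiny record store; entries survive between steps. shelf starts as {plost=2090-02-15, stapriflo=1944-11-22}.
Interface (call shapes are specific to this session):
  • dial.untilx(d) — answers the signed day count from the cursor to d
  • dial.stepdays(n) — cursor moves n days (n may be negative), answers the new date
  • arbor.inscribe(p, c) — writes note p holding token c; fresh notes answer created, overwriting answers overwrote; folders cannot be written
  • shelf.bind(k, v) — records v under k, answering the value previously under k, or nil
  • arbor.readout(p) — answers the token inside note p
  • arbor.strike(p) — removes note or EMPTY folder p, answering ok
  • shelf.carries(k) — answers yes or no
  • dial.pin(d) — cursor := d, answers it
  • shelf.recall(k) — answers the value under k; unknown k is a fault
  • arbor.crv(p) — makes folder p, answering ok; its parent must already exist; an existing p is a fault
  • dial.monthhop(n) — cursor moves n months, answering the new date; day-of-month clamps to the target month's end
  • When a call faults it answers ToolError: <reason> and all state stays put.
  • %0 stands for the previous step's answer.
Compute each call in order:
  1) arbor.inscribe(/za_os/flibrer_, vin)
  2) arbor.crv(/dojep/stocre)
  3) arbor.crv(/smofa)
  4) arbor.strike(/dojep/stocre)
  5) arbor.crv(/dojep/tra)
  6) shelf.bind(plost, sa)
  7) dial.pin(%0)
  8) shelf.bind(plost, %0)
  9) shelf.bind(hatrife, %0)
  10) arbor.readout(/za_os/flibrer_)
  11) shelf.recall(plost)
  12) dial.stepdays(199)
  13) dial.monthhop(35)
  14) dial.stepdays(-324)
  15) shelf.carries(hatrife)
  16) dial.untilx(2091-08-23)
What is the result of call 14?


Answer: 2092-09-12

Derivation:
% arbor.inscribe p=/za_os/flibrer_ c=vin
  created
% arbor.crv p=/dojep/stocre
  ok
% arbor.crv p=/smofa
  ok
% arbor.strike p=/dojep/stocre
  ok
% arbor.crv p=/dojep/tra
  ok
% shelf.bind k=plost v=sa
  2090-02-15
% dial.pin d=%0
  2090-02-15
% shelf.bind k=plost v=%0
  sa
% shelf.bind k=hatrife v=%0
  nil
% arbor.readout p=/za_os/flibrer_
  vin
% shelf.recall k=plost
  2090-02-15
% dial.stepdays n=199
  2090-09-02
% dial.monthhop n=35
  2093-08-02
% dial.stepdays n=-324
  2092-09-12
% shelf.carries k=hatrife
  yes
% dial.untilx d=2091-08-23
  -386


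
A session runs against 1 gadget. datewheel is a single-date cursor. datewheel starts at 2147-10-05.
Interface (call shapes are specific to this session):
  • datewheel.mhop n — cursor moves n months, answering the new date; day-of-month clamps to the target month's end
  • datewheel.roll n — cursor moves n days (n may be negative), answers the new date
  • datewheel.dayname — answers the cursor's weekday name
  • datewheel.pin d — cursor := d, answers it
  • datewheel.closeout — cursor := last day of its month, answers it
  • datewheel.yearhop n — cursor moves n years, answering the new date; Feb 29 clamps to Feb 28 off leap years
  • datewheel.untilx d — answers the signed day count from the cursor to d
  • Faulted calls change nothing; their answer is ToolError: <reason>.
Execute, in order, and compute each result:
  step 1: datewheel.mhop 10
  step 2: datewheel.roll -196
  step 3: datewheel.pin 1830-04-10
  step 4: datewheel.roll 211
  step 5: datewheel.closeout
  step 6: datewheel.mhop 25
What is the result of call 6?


~$ datewheel.mhop n→10
:: 2148-08-05
~$ datewheel.roll n→-196
:: 2148-01-22
~$ datewheel.pin d→1830-04-10
:: 1830-04-10
~$ datewheel.roll n→211
:: 1830-11-07
~$ datewheel.closeout
:: 1830-11-30
~$ datewheel.mhop n→25
:: 1832-12-30

Answer: 1832-12-30


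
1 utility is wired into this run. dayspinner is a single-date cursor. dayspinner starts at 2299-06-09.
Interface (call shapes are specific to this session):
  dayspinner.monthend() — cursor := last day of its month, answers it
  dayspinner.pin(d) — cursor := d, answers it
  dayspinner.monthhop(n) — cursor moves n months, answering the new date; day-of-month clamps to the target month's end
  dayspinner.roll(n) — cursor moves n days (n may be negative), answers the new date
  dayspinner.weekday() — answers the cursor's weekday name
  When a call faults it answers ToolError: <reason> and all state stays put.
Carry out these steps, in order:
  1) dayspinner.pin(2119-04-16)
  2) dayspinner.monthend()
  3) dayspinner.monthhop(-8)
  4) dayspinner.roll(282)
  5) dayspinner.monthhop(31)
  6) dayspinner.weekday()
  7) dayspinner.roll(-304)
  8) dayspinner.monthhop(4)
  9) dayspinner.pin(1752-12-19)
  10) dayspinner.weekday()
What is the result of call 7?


Answer: 2121-03-10

Derivation:
>> dayspinner.pin(d=2119-04-16)
<< 2119-04-16
>> dayspinner.monthend()
<< 2119-04-30
>> dayspinner.monthhop(n=-8)
<< 2118-08-30
>> dayspinner.roll(n=282)
<< 2119-06-08
>> dayspinner.monthhop(n=31)
<< 2122-01-08
>> dayspinner.weekday()
<< Thursday
>> dayspinner.roll(n=-304)
<< 2121-03-10
>> dayspinner.monthhop(n=4)
<< 2121-07-10
>> dayspinner.pin(d=1752-12-19)
<< 1752-12-19
>> dayspinner.weekday()
<< Tuesday


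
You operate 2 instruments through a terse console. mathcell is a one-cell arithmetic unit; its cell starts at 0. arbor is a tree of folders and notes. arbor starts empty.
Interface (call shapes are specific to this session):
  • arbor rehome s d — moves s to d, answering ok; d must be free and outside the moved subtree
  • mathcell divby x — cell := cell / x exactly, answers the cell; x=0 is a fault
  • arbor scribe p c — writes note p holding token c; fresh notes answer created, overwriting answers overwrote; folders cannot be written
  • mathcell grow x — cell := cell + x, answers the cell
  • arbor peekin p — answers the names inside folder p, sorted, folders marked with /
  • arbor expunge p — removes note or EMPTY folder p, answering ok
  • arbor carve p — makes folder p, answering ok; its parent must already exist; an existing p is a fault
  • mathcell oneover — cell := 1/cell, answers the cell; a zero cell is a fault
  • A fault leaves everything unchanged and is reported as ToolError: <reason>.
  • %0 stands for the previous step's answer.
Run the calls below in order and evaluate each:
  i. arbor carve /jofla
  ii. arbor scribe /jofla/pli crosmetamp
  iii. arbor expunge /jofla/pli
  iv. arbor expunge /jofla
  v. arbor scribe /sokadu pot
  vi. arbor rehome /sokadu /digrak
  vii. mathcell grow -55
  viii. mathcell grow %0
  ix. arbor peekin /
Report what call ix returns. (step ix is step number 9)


Step: arbor carve[/jofla]
Result: ok
Step: arbor scribe[/jofla/pli; crosmetamp]
Result: created
Step: arbor expunge[/jofla/pli]
Result: ok
Step: arbor expunge[/jofla]
Result: ok
Step: arbor scribe[/sokadu; pot]
Result: created
Step: arbor rehome[/sokadu; /digrak]
Result: ok
Step: mathcell grow[-55]
Result: -55
Step: mathcell grow[%0]
Result: -110
Step: arbor peekin[/]
Result: [digrak]

Answer: [digrak]


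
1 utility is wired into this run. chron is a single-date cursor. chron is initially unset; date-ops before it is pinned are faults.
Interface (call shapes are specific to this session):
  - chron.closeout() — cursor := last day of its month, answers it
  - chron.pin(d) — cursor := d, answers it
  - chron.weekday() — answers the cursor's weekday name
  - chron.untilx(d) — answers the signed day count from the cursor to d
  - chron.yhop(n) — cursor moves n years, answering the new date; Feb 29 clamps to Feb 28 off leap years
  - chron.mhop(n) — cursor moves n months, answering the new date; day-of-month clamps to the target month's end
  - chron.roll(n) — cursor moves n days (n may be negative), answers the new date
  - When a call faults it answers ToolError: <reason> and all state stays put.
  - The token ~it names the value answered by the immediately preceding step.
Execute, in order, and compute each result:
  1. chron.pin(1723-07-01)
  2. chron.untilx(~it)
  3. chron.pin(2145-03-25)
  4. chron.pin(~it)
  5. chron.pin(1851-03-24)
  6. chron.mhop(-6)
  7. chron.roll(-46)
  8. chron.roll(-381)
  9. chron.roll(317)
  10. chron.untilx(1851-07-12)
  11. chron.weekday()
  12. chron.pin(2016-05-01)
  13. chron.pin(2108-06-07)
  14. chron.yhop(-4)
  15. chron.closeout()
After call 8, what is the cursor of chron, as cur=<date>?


// pin(d='1723-07-01') == 1723-07-01
// untilx(d='~it') == 0
// pin(d='2145-03-25') == 2145-03-25
// pin(d='~it') == 2145-03-25
// pin(d='1851-03-24') == 1851-03-24
// mhop(n='-6') == 1850-09-24
// roll(n='-46') == 1850-08-09
// roll(n='-381') == 1849-07-24
// roll(n='317') == 1850-06-06
// untilx(d='1851-07-12') == 401
// weekday() == Thursday
// pin(d='2016-05-01') == 2016-05-01
// pin(d='2108-06-07') == 2108-06-07
// yhop(n='-4') == 2104-06-07
// closeout() == 2104-06-30

Answer: cur=1849-07-24
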